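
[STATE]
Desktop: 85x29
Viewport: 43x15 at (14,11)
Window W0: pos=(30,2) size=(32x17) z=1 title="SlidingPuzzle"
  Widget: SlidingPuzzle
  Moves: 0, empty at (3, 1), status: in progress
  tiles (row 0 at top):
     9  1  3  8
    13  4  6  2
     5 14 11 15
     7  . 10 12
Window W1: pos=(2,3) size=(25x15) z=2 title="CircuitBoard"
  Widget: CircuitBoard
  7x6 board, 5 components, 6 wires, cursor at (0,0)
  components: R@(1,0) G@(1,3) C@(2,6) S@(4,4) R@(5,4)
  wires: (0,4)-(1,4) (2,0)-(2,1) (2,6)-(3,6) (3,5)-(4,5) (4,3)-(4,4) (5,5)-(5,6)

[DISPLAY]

            ┃   ┃├────┼────┼────┼────┤     
            ┃   ┃│  7 │    │ 10 │ 12 │     
            ┃   ┃└────┴────┴────┴────┘     
            ┃   ┃Moves: 0                  
     · ─ S  ┃   ┃                          
            ┃   ┃                          
━━━━━━━━━━━━┛   ┃                          
                ┗━━━━━━━━━━━━━━━━━━━━━━━━━━
                                           
                                           
                                           
                                           
                                           
                                           
                                           


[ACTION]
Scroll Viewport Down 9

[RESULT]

            ┃   ┃Moves: 0                  
     · ─ S  ┃   ┃                          
            ┃   ┃                          
━━━━━━━━━━━━┛   ┃                          
                ┗━━━━━━━━━━━━━━━━━━━━━━━━━━
                                           
                                           
                                           
                                           
                                           
                                           
                                           
                                           
                                           
                                           


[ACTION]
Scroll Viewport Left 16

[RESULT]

  ┃                       ┃   ┃Moves: 0    
  ┃4               · ─ S  ┃   ┃            
  ┃                       ┃   ┃            
  ┗━━━━━━━━━━━━━━━━━━━━━━━┛   ┃            
                              ┗━━━━━━━━━━━━
                                           
                                           
                                           
                                           
                                           
                                           
                                           
                                           
                                           
                                           


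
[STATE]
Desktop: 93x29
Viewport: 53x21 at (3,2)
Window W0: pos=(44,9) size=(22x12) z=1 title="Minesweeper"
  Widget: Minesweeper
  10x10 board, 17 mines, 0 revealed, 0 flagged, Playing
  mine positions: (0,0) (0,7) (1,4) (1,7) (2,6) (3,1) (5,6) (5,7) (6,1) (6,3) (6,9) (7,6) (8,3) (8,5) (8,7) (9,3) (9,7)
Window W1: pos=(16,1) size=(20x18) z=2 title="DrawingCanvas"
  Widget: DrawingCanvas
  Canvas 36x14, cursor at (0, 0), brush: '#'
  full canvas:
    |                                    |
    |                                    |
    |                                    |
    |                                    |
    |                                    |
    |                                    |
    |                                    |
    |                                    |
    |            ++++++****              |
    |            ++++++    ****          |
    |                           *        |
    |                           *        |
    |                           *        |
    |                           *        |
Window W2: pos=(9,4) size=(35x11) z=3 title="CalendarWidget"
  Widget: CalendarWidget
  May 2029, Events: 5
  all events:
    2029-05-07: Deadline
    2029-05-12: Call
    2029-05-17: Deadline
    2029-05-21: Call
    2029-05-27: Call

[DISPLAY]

             ┃ DrawingCanvas    ┃                    
             ┠──────────────────┨                    
      ┏━━━━━━━━━━━━━━━━━━━━━━━━━━━━━━━━━┓            
      ┃ CalendarWidget                  ┃            
      ┠─────────────────────────────────┨            
      ┃             May 2029            ┃            
      ┃Mo Tu We Th Fr Sa Su             ┃            
      ┃    1  2  3  4  5  6             ┃┏━━━━━━━━━━━
      ┃ 7*  8  9 10 11 12* 13           ┃┃ Minesweepe
      ┃14 15 16 17* 18 19 20            ┃┠───────────
      ┃21* 22 23 24 25 26 27*           ┃┃■■■■■■■■■■ 
      ┃28 29 30 31                      ┃┃■■■■■■■■■■ 
      ┗━━━━━━━━━━━━━━━━━━━━━━━━━━━━━━━━━┛┃■■■■■■■■■■ 
             ┃                  ┃        ┃■■■■■■■■■■ 
             ┃                  ┃        ┃■■■■■■■■■■ 
             ┃                  ┃        ┃■■■■■■■■■■ 
             ┗━━━━━━━━━━━━━━━━━━┛        ┃■■■■■■■■■■ 
                                         ┃■■■■■■■■■■ 
                                         ┗━━━━━━━━━━━
                                                     
                                                     


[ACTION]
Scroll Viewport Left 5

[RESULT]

                ┃ DrawingCanvas    ┃                 
                ┠──────────────────┨                 
         ┏━━━━━━━━━━━━━━━━━━━━━━━━━━━━━━━━━┓         
         ┃ CalendarWidget                  ┃         
         ┠─────────────────────────────────┨         
         ┃             May 2029            ┃         
         ┃Mo Tu We Th Fr Sa Su             ┃         
         ┃    1  2  3  4  5  6             ┃┏━━━━━━━━
         ┃ 7*  8  9 10 11 12* 13           ┃┃ Mineswe
         ┃14 15 16 17* 18 19 20            ┃┠────────
         ┃21* 22 23 24 25 26 27*           ┃┃■■■■■■■■
         ┃28 29 30 31                      ┃┃■■■■■■■■
         ┗━━━━━━━━━━━━━━━━━━━━━━━━━━━━━━━━━┛┃■■■■■■■■
                ┃                  ┃        ┃■■■■■■■■
                ┃                  ┃        ┃■■■■■■■■
                ┃                  ┃        ┃■■■■■■■■
                ┗━━━━━━━━━━━━━━━━━━┛        ┃■■■■■■■■
                                            ┃■■■■■■■■
                                            ┗━━━━━━━━
                                                     
                                                     


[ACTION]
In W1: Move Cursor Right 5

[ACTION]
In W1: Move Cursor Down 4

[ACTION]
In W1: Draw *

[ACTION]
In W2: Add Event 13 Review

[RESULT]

                ┃ DrawingCanvas    ┃                 
                ┠──────────────────┨                 
         ┏━━━━━━━━━━━━━━━━━━━━━━━━━━━━━━━━━┓         
         ┃ CalendarWidget                  ┃         
         ┠─────────────────────────────────┨         
         ┃             May 2029            ┃         
         ┃Mo Tu We Th Fr Sa Su             ┃         
         ┃    1  2  3  4  5  6             ┃┏━━━━━━━━
         ┃ 7*  8  9 10 11 12* 13*          ┃┃ Mineswe
         ┃14 15 16 17* 18 19 20            ┃┠────────
         ┃21* 22 23 24 25 26 27*           ┃┃■■■■■■■■
         ┃28 29 30 31                      ┃┃■■■■■■■■
         ┗━━━━━━━━━━━━━━━━━━━━━━━━━━━━━━━━━┛┃■■■■■■■■
                ┃                  ┃        ┃■■■■■■■■
                ┃                  ┃        ┃■■■■■■■■
                ┃                  ┃        ┃■■■■■■■■
                ┗━━━━━━━━━━━━━━━━━━┛        ┃■■■■■■■■
                                            ┃■■■■■■■■
                                            ┗━━━━━━━━
                                                     
                                                     


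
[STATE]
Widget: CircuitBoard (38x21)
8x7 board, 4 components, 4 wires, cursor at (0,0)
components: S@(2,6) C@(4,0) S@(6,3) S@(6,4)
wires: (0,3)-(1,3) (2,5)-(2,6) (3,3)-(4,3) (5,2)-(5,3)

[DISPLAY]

   0 1 2 3 4 5 6 7                    
0  [.]          ·                     
                │                     
1               ·                     
                                      
2                       · ─ S         
                                      
3               ·                     
                │                     
4   C           ·                     
                                      
5           · ─ ·                     
                                      
6               S   S                 
Cursor: (0,0)                         
                                      
                                      
                                      
                                      
                                      
                                      


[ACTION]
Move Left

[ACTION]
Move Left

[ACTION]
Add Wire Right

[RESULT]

   0 1 2 3 4 5 6 7                    
0  [.]─ ·       ·                     
                │                     
1               ·                     
                                      
2                       · ─ S         
                                      
3               ·                     
                │                     
4   C           ·                     
                                      
5           · ─ ·                     
                                      
6               S   S                 
Cursor: (0,0)                         
                                      
                                      
                                      
                                      
                                      
                                      


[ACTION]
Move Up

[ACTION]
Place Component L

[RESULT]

   0 1 2 3 4 5 6 7                    
0  [L]─ ·       ·                     
                │                     
1               ·                     
                                      
2                       · ─ S         
                                      
3               ·                     
                │                     
4   C           ·                     
                                      
5           · ─ ·                     
                                      
6               S   S                 
Cursor: (0,0)                         
                                      
                                      
                                      
                                      
                                      
                                      


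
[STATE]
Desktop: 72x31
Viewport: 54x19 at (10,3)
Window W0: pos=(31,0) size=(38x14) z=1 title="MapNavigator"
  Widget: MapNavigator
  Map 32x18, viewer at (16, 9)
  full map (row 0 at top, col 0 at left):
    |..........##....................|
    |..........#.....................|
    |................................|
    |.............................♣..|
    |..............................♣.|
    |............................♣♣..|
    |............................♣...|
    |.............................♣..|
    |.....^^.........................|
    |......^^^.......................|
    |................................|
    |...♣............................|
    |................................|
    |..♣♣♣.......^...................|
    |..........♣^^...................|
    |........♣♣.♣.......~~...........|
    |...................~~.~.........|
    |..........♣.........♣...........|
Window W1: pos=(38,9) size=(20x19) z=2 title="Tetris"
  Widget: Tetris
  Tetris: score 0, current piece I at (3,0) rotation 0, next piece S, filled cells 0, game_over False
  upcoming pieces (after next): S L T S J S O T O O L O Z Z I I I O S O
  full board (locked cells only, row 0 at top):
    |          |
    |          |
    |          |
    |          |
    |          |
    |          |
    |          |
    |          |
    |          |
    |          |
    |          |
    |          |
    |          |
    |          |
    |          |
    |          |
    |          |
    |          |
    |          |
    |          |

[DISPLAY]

                     ┃  ..............................
                     ┃  ............................♣♣
                     ┃  ............................♣.
                     ┃  .............................♣
                     ┃  .....^^.......................
                     ┃  ......^^^.......@.............
                     ┃  ....┏━━━━━━━━━━━━━━━━━━┓......
                     ┃  ...♣┃ Tetris           ┃......
                     ┃  ....┠──────────────────┨......
                     ┃  ..♣♣┃                  ┃......
                     ┗━━━━━━┃                  ┃━━━━━━
                            ┃                  ┃      
                            ┃                  ┃      
                            ┃                  ┃      
                            ┃                  ┃      
                            ┃                  ┃      
                            ┃                  ┃      
                            ┃                  ┃      
                            ┃                  ┃      


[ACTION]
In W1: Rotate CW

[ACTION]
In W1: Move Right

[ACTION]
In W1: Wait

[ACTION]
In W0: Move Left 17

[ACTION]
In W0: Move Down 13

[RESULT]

                     ┃                  ..............
                     ┃                  ..♣♣♣.......^.
                     ┃                  ..........♣^^.
                     ┃                  ........♣♣.♣..
                     ┃                  ..............
                     ┃                  @.........♣...
                     ┃      ┏━━━━━━━━━━━━━━━━━━┓      
                     ┃      ┃ Tetris           ┃      
                     ┃      ┠──────────────────┨      
                     ┃      ┃                  ┃      
                     ┗━━━━━━┃                  ┃━━━━━━
                            ┃                  ┃      
                            ┃                  ┃      
                            ┃                  ┃      
                            ┃                  ┃      
                            ┃                  ┃      
                            ┃                  ┃      
                            ┃                  ┃      
                            ┃                  ┃      


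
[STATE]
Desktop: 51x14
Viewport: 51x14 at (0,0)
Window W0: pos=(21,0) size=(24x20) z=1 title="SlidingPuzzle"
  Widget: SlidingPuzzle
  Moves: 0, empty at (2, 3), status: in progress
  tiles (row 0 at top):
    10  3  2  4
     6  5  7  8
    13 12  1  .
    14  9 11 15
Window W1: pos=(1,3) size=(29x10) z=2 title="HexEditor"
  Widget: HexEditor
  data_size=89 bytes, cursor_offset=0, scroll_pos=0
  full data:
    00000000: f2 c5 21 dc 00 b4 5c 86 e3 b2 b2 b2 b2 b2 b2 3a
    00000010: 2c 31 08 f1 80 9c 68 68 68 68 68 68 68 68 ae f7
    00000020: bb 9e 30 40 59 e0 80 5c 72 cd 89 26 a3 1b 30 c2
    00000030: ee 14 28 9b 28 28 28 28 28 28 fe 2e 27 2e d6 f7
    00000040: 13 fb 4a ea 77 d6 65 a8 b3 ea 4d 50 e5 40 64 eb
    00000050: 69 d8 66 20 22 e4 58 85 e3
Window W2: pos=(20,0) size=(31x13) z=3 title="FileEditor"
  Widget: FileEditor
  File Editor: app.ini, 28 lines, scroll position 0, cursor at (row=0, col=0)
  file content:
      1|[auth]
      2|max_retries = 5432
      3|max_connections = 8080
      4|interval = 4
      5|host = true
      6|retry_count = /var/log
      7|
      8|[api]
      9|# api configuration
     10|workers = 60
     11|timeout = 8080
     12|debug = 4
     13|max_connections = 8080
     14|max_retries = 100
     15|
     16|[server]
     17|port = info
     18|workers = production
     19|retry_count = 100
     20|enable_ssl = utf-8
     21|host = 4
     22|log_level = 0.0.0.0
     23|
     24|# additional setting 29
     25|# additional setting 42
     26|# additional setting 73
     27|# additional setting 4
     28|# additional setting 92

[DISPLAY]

                    ┏━━━━━━━━━━━━━━━━━━━━━━━━━━━━━┓
                    ┃ FileEditor                  ┃
                    ┠─────────────────────────────┨
 ┏━━━━━━━━━━━━━━━━━━┃█auth]                      ▲┃
 ┃ HexEditor        ┃max_retries = 5432          █┃
 ┠──────────────────┃max_connections = 8080      ░┃
 ┃00000000  F2 c5 21┃interval = 4                ░┃
 ┃00000010  2c 31 08┃host = true                 ░┃
 ┃00000020  bb 9e 30┃retry_count = /var/log      ░┃
 ┃00000030  ee 14 28┃                            ░┃
 ┃00000040  13 fb 4a┃[api]                       ░┃
 ┃00000050  69 d8 66┃# api configuration         ▼┃
 ┗━━━━━━━━━━━━━━━━━━┗━━━━━━━━━━━━━━━━━━━━━━━━━━━━━┛
                     ┃                      ┃      


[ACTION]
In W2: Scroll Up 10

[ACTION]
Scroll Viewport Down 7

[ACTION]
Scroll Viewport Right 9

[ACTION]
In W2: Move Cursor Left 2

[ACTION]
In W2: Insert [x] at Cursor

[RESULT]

                    ┏━━━━━━━━━━━━━━━━━━━━━━━━━━━━━┓
                    ┃ FileEditor                  ┃
                    ┠─────────────────────────────┨
 ┏━━━━━━━━━━━━━━━━━━┃x█auth]                     ▲┃
 ┃ HexEditor        ┃max_retries = 5432          █┃
 ┠──────────────────┃max_connections = 8080      ░┃
 ┃00000000  F2 c5 21┃interval = 4                ░┃
 ┃00000010  2c 31 08┃host = true                 ░┃
 ┃00000020  bb 9e 30┃retry_count = /var/log      ░┃
 ┃00000030  ee 14 28┃                            ░┃
 ┃00000040  13 fb 4a┃[api]                       ░┃
 ┃00000050  69 d8 66┃# api configuration         ▼┃
 ┗━━━━━━━━━━━━━━━━━━┗━━━━━━━━━━━━━━━━━━━━━━━━━━━━━┛
                     ┃                      ┃      


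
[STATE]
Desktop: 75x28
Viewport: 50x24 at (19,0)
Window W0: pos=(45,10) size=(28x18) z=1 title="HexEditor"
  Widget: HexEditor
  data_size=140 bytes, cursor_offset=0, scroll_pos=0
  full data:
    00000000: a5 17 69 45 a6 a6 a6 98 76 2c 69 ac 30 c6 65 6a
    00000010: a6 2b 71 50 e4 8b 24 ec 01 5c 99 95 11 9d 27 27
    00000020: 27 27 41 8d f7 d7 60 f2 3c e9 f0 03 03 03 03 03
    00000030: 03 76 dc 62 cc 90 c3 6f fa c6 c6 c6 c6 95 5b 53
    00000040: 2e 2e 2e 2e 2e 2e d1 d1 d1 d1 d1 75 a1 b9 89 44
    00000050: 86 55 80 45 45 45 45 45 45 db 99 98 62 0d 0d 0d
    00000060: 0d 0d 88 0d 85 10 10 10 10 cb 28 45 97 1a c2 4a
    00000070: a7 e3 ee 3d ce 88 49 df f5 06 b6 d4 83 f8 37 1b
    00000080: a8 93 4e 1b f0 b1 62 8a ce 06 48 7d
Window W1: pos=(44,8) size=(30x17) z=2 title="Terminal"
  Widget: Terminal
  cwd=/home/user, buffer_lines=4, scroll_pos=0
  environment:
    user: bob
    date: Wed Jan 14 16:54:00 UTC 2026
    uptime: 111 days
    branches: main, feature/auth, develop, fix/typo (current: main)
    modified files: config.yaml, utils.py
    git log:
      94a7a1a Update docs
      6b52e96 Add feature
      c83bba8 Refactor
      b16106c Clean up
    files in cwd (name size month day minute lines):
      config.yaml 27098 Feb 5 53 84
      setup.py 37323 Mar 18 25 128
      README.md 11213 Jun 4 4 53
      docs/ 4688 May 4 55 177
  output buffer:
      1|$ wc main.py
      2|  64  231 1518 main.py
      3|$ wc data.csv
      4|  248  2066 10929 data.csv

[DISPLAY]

                                                  
                                                  
                                                  
                                                  
                                                  
                                                  
                                                  
                                                  
                         ┏━━━━━━━━━━━━━━━━━━━━━━━━
                         ┃ Terminal               
                         ┠────────────────────────
                         ┃$ wc main.py            
                         ┃  64  231 1518 main.py  
                         ┃$ wc data.csv           
                         ┃  248  2066 10929 data.c
                         ┃$ █                     
                         ┃                        
                         ┃                        
                         ┃                        
                         ┃                        
                         ┃                        
                         ┃                        
                         ┃                        
                         ┃                        


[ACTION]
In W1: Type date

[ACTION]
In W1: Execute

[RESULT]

                                                  
                                                  
                                                  
                                                  
                                                  
                                                  
                                                  
                                                  
                         ┏━━━━━━━━━━━━━━━━━━━━━━━━
                         ┃ Terminal               
                         ┠────────────────────────
                         ┃$ wc main.py            
                         ┃  64  231 1518 main.py  
                         ┃$ wc data.csv           
                         ┃  248  2066 10929 data.c
                         ┃$ date                  
                         ┃Wed Jan 14 16:54:00 UTC 
                         ┃$ █                     
                         ┃                        
                         ┃                        
                         ┃                        
                         ┃                        
                         ┃                        
                         ┃                        


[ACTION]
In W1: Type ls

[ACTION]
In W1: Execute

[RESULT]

                                                  
                                                  
                                                  
                                                  
                                                  
                                                  
                                                  
                                                  
                         ┏━━━━━━━━━━━━━━━━━━━━━━━━
                         ┃ Terminal               
                         ┠────────────────────────
                         ┃$ wc main.py            
                         ┃  64  231 1518 main.py  
                         ┃$ wc data.csv           
                         ┃  248  2066 10929 data.c
                         ┃$ date                  
                         ┃Wed Jan 14 16:54:00 UTC 
                         ┃$ ls                    
                         ┃config.yaml  setup.py  R
                         ┃$ █                     
                         ┃                        
                         ┃                        
                         ┃                        
                         ┃                        


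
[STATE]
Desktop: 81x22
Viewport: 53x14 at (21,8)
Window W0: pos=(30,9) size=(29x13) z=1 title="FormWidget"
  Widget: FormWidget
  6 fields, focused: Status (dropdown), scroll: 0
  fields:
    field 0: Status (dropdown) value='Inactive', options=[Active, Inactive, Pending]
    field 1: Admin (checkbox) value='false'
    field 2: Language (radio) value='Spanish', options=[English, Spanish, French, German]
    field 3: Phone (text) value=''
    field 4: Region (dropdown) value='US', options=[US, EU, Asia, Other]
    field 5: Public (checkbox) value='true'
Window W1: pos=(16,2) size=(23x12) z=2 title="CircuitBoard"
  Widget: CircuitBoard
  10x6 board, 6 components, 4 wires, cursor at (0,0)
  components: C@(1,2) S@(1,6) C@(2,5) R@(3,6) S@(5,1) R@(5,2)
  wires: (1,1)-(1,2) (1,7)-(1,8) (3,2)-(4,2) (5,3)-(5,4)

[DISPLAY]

    · ─ C        ┃                                   
                 ┃━━━━━━━━━━━━━━━━━━━┓               
                 ┃get                ┃               
                 ┃───────────────────┨               
        ·        ┃:     [Inactive  ▼]┃               
━━━━━━━━━━━━━━━━━┛      [ ]          ┃               
         ┃  Language:   ( ) English  ┃               
         ┃  Phone:      [           ]┃               
         ┃  Region:     [US        ▼]┃               
         ┃  Public:     [x]          ┃               
         ┃                           ┃               
         ┃                           ┃               
         ┃                           ┃               
         ┗━━━━━━━━━━━━━━━━━━━━━━━━━━━┛               


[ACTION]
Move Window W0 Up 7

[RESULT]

    · ─ C        ┃      [           ]┃               
                 ┃:     [US        ▼]┃               
                 ┃:     [x]          ┃               
                 ┃                   ┃               
        ·        ┃                   ┃               
━━━━━━━━━━━━━━━━━┛                   ┃               
         ┗━━━━━━━━━━━━━━━━━━━━━━━━━━━┛               
                                                     
                                                     
                                                     
                                                     
                                                     
                                                     
                                                     


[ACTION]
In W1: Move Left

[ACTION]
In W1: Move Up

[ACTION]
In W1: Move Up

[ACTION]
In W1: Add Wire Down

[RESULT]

·   · ─ C        ┃      [           ]┃               
                 ┃:     [US        ▼]┃               
                 ┃:     [x]          ┃               
                 ┃                   ┃               
        ·        ┃                   ┃               
━━━━━━━━━━━━━━━━━┛                   ┃               
         ┗━━━━━━━━━━━━━━━━━━━━━━━━━━━┛               
                                                     
                                                     
                                                     
                                                     
                                                     
                                                     
                                                     


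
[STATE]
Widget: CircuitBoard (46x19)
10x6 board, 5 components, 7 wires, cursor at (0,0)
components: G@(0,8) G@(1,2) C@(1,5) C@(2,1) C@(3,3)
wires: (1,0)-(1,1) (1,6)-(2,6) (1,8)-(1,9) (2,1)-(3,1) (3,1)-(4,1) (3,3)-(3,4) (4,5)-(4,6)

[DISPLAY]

   0 1 2 3 4 5 6 7 8 9                        
0  [.]                              G         
                                              
1   · ─ ·   G           C   ·       · ─ ·     
                            │                 
2       C                   ·                 
        │                                     
3       ·       C ─ ·                         
        │                                     
4       ·               · ─ ·                 
                                              
5                                             
Cursor: (0,0)                                 
                                              
                                              
                                              
                                              
                                              
                                              


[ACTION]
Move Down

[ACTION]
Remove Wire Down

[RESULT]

   0 1 2 3 4 5 6 7 8 9                        
0                                   G         
                                              
1  [.]─ ·   G           C   ·       · ─ ·     
                            │                 
2       C                   ·                 
        │                                     
3       ·       C ─ ·                         
        │                                     
4       ·               · ─ ·                 
                                              
5                                             
Cursor: (1,0)                                 
                                              
                                              
                                              
                                              
                                              
                                              


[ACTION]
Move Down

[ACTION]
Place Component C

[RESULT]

   0 1 2 3 4 5 6 7 8 9                        
0                                   G         
                                              
1   · ─ ·   G           C   ·       · ─ ·     
                            │                 
2  [C]  C                   ·                 
        │                                     
3       ·       C ─ ·                         
        │                                     
4       ·               · ─ ·                 
                                              
5                                             
Cursor: (2,0)                                 
                                              
                                              
                                              
                                              
                                              
                                              


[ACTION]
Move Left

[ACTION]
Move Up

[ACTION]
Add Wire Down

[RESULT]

   0 1 2 3 4 5 6 7 8 9                        
0                                   G         
                                              
1  [.]─ ·   G           C   ·       · ─ ·     
    │                       │                 
2   C   C                   ·                 
        │                                     
3       ·       C ─ ·                         
        │                                     
4       ·               · ─ ·                 
                                              
5                                             
Cursor: (1,0)                                 
                                              
                                              
                                              
                                              
                                              
                                              


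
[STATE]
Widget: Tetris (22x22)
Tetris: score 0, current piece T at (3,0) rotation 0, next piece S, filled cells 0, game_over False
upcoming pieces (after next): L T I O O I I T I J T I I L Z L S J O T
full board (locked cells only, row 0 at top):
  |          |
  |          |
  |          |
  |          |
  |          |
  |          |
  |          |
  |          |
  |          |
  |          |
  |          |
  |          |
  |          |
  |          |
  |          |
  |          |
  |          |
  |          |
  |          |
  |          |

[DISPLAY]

    ▒     │Next:      
   ▒▒▒    │ ░░        
          │░░         
          │           
          │           
          │           
          │Score:     
          │0          
          │           
          │           
          │           
          │           
          │           
          │           
          │           
          │           
          │           
          │           
          │           
          │           
          │           
          │           


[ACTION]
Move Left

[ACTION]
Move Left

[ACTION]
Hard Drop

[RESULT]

    ░░    │Next:      
   ░░     │  ▒        
          │▒▒▒        
          │           
          │           
          │           
          │Score:     
          │0          
          │           
          │           
          │           
          │           
          │           
          │           
          │           
          │           
          │           
          │           
  ▒       │           
 ▒▒▒      │           
          │           
          │           


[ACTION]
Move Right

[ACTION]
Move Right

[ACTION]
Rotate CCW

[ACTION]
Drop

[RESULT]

          │Next:      
     ░    │  ▒        
     ░░   │▒▒▒        
      ░   │           
          │           
          │           
          │Score:     
          │0          
          │           
          │           
          │           
          │           
          │           
          │           
          │           
          │           
          │           
          │           
  ▒       │           
 ▒▒▒      │           
          │           
          │           


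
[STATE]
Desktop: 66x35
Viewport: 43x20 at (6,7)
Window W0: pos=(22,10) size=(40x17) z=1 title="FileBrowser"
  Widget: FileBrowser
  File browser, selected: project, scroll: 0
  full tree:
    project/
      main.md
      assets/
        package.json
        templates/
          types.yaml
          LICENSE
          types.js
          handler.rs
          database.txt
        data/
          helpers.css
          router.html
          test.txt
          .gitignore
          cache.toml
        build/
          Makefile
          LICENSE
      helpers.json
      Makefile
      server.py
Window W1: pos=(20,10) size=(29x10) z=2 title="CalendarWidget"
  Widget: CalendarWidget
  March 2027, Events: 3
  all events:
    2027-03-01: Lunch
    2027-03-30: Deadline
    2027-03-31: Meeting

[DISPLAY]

                                           
                                           
                                           
              ┏━━━━━━━━━━━━━━━━━━━━━━━━━━━┓
              ┃ CalendarWidget            ┃
              ┠───────────────────────────┨
              ┃         March 2027        ┃
              ┃Mo Tu We Th Fr Sa Su       ┃
              ┃ 1*  2  3  4  5  6  7      ┃
              ┃ 8  9 10 11 12 13 14       ┃
              ┃15 16 17 18 19 20 21       ┃
              ┃22 23 24 25 26 27 28       ┃
              ┗━━━━━━━━━━━━━━━━━━━━━━━━━━━┛
                ┃                          
                ┃                          
                ┃                          
                ┃                          
                ┃                          
                ┃                          
                ┗━━━━━━━━━━━━━━━━━━━━━━━━━━


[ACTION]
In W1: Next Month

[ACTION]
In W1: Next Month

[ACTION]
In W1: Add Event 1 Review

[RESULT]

                                           
                                           
                                           
              ┏━━━━━━━━━━━━━━━━━━━━━━━━━━━┓
              ┃ CalendarWidget            ┃
              ┠───────────────────────────┨
              ┃          May 2027         ┃
              ┃Mo Tu We Th Fr Sa Su       ┃
              ┃                1*  2      ┃
              ┃ 3  4  5  6  7  8  9       ┃
              ┃10 11 12 13 14 15 16       ┃
              ┃17 18 19 20 21 22 23       ┃
              ┗━━━━━━━━━━━━━━━━━━━━━━━━━━━┛
                ┃                          
                ┃                          
                ┃                          
                ┃                          
                ┃                          
                ┃                          
                ┗━━━━━━━━━━━━━━━━━━━━━━━━━━


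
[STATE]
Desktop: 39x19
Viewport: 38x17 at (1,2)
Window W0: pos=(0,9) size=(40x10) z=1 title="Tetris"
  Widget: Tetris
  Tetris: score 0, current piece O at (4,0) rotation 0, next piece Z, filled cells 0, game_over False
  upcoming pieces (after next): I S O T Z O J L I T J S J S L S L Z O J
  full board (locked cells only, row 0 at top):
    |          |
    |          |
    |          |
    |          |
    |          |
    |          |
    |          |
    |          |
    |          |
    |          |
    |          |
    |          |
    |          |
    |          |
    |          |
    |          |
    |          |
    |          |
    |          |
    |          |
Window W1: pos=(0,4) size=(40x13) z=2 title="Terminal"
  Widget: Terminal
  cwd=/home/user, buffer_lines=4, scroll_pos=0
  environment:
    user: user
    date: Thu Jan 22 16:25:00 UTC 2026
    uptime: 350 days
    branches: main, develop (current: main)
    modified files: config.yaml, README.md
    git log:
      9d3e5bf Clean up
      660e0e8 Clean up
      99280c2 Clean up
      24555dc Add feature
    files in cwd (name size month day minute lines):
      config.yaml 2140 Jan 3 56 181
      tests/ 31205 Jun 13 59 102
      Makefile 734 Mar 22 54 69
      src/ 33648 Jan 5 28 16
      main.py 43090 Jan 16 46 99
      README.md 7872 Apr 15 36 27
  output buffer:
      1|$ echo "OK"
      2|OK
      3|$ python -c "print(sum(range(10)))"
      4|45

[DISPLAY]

                                      
                                      
━━━━━━━━━━━━━━━━━━━━━━━━━━━━━━━━━━━━━━
 Terminal                             
──────────────────────────────────────
$ echo "OK"                           
OK                                    
$ python -c "print(sum(range(10)))"   
45                                    
$ █                                   
                                      
                                      
                                      
                                      
━━━━━━━━━━━━━━━━━━━━━━━━━━━━━━━━━━━━━━
          │                           
━━━━━━━━━━━━━━━━━━━━━━━━━━━━━━━━━━━━━━


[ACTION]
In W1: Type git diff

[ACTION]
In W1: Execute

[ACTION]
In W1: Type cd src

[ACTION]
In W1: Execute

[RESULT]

                                      
                                      
━━━━━━━━━━━━━━━━━━━━━━━━━━━━━━━━━━━━━━
 Terminal                             
──────────────────────────────────────
diff --git a/main.py b/main.py        
--- a/main.py                         
+++ b/main.py                         
@@ -1,3 +1,4 @@                       
+# updated                            
 import sys                           
$ cd src                              
                                      
$ █                                   
━━━━━━━━━━━━━━━━━━━━━━━━━━━━━━━━━━━━━━
          │                           
━━━━━━━━━━━━━━━━━━━━━━━━━━━━━━━━━━━━━━


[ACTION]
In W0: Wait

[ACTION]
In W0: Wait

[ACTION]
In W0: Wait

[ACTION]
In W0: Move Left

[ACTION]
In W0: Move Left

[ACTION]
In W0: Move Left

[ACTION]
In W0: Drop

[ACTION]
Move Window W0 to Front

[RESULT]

                                      
                                      
━━━━━━━━━━━━━━━━━━━━━━━━━━━━━━━━━━━━━━
 Terminal                             
──────────────────────────────────────
diff --git a/main.py b/main.py        
--- a/main.py                         
━━━━━━━━━━━━━━━━━━━━━━━━━━━━━━━━━━━━━━
 Tetris                               
──────────────────────────────────────
          │Next:                      
          │▓▓                         
          │ ▓▓                        
          │                           
          │                           
          │                           
━━━━━━━━━━━━━━━━━━━━━━━━━━━━━━━━━━━━━━
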